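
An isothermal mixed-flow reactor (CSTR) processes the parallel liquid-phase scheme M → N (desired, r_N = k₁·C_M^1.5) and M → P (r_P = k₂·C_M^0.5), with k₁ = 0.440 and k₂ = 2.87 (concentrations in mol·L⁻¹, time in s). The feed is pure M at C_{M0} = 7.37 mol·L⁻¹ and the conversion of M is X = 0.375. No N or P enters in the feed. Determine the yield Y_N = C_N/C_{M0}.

Exit C_M = C_{M0}(1−X) = 7.37×0.625 = 4.606 mol·L⁻¹.
A CSTR operates uniformly at the exit composition, giving r_N = 4.350 and r_P = 6.160 (each k·C_M^n at C_M = 4.606).
Fraction of consumed M going to N: r_N/(r_N+r_P) = 0.4139.
C_N = 0.4139·C_{M0}·X = 0.4139×7.37×0.375 = 1.14 mol·L⁻¹; Y_N = C_N/C_{M0} = 0.155.

0.155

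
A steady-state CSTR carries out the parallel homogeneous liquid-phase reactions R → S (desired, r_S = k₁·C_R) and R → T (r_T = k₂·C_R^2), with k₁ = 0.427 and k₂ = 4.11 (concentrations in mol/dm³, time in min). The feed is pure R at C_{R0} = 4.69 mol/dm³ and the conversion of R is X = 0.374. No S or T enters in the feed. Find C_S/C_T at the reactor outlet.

Exit C_R = C_{R0}(1−X) = 4.69×0.626 = 2.936 mol/dm³.
In a CSTR the entire volume is at exit conditions, so r_S = 0.427×2.936 = 1.254 and r_T = 4.11×2.936^2 = 35.43.
Overall selectivity = C_S/C_T = r_Sτ/(r_Tτ) = r_S/r_T = 0.0354.

0.0354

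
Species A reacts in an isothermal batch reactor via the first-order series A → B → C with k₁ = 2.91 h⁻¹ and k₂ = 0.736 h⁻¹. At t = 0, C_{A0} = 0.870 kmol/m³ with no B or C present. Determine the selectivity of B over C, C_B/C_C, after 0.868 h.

For first-order series with pure A initially, C_B(t) = k₁C_{A0}/(k₂−k₁)·(e^(−k₁t) − e^(−k₂t)).
e^(−k₁t) = e^(−2.91×0.868) = e^(−2.526) = 0.07999; e^(−k₂t) = e^(−0.6388) = 0.5279.
C_B = 2.91×0.870/(0.736−2.91) × (0.07999−0.5279) = (-1.165)×(-0.4479) = 0.5216 kmol/m³.
C_A = C_{A0}e^(−k₁t) = 0.06959 kmol/m³, so C_C = C_{A0}−C_A−C_B = 0.2788 kmol/m³; C_B/C_C = 1.87.

1.87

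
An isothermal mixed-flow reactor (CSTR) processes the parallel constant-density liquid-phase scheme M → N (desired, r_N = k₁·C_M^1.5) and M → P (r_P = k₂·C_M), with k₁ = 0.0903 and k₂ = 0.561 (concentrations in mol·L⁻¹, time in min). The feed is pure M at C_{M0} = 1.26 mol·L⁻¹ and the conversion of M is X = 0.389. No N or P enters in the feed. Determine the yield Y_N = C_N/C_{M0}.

Exit C_M = C_{M0}(1−X) = 1.26×0.611 = 0.7699 mol·L⁻¹.
Rates in a CSTR are evaluated at the outlet concentration: r_N = 0.0903×0.7699^1.5 = 0.06100, r_P = 0.561×0.7699 = 0.4319.
Fraction of consumed M going to N: r_N/(r_N+r_P) = 0.1238.
C_N = 0.1238·C_{M0}·X = 0.1238×1.26×0.389 = 0.0607 mol·L⁻¹; Y_N = C_N/C_{M0} = 0.0481.

0.0481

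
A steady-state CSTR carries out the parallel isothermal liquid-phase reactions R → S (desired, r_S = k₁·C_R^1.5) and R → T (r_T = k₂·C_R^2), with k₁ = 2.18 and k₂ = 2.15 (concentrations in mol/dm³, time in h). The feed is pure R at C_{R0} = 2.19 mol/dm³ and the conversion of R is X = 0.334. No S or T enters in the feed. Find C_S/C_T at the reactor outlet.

0.840

Exit C_R = C_{R0}(1−X) = 2.19×0.666 = 1.459 mol/dm³.
A CSTR operates uniformly at the exit composition, giving r_S = 3.840 and r_T = 4.574 (each k·C_R^n at C_R = 1.459).
Overall selectivity = C_S/C_T = r_Sτ/(r_Tτ) = r_S/r_T = 0.840.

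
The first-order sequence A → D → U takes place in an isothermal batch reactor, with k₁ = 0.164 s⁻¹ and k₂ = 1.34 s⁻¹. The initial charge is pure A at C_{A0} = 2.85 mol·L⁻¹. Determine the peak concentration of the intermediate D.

At the optimum, C_{D,max}/C_{A0} = (k₁/k₂)^[k₂/(k₂−k₁)].
= (0.164/1.34)^(1.34/(1.34−0.164)) = (0.1224)^(1.139) = 0.09131.
C_{D,max} = 0.09131×2.85 = 0.260 mol·L⁻¹.

0.260 mol·L⁻¹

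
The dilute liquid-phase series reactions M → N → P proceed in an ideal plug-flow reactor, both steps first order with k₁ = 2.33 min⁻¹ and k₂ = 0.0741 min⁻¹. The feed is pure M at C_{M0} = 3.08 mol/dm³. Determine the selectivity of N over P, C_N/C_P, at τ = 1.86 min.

Solving the coupled first-order balances gives C_N(τ) = [k₁/(k₂−k₁)]·C_{M0}·(e^(−k₁τ) − e^(−k₂τ)).
e^(−k₁τ) = e^(−2.33×1.86) = e^(−4.334) = 0.01312; e^(−k₂τ) = e^(−0.1378) = 0.8713.
C_N = 2.33×3.08/(0.0741−2.33) × (0.01312−0.8713) = (-3.181)×(-0.8581) = 2.730 mol/dm³.
C_M = C_{M0}e^(−k₁τ) = 0.04040 mol/dm³, so C_P = C_{M0}−C_M−C_N = 0.3097 mol/dm³; C_N/C_P = 8.81.

8.81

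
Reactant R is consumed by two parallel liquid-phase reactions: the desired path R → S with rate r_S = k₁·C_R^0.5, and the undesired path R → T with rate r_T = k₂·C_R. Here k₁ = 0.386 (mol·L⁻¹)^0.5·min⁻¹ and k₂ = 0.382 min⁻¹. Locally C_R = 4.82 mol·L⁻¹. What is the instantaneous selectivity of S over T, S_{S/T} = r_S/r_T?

0.460

S_{S/T} = r_S/r_T = (k₁·C_R^0.5)/(k₂·C_R) = (k₁/k₂)·C_R^-0.5.
= (0.386×4.820^0.5) / (0.382×4.820) = 0.8474/1.841 = 0.460.
The undesired path is higher order in R, so low C_R (CSTR or dilute feed) favours S.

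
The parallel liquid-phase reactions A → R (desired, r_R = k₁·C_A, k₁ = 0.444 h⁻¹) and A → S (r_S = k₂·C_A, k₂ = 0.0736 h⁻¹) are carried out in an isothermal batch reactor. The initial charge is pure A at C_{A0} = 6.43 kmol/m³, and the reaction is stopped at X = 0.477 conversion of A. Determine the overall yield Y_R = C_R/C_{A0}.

0.409

C_A = C_{A0}(1−X) = 3.363 kmol/m³.
Both paths are first order in A, so the instantaneous fraction to R is constant: dC_R/d(−C_A) = k₁/(k₁+k₂) = 0.8578.
C_R = 0.8578·(C_{A0}−C_A) = 0.8578×3.067 = 2.63 kmol/m³.
Y_R = C_R/C_{A0} = 2.631/6.43 = 0.409.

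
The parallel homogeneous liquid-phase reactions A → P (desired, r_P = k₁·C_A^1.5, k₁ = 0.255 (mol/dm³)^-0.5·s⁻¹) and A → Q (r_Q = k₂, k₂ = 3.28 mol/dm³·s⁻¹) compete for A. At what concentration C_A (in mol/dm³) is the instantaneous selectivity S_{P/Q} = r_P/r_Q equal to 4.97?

16.0 mol/dm³

S_{P/Q} = (k₁/k₂)·C_A^1.5 ⇒ C_A = (S·k₂/k₁)^(1/1.5).
= (4.97×3.28/0.255)^(0.6667) = (63.93)^(0.6667) = 16.0 mol/dm³.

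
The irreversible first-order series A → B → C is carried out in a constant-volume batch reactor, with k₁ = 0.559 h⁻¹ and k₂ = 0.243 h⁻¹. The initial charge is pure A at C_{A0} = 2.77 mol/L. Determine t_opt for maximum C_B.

The intermediate peaks when r₁ = r₂, i.e. k₁e^(−k₁t) = k₂e^(−k₂t), giving t_opt = ln(k₂/k₁)/(k₂−k₁).
= ln(0.243/0.559)/(0.243−0.559) = ln(0.4347)/-0.3160 = -0.8331/-0.3160 = 2.64 h.

2.64 h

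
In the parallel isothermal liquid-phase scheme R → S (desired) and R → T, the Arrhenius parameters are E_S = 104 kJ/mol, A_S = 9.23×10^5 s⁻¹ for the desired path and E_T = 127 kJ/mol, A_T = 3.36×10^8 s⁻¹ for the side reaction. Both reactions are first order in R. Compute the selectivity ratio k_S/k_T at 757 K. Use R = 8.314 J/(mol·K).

k_S/k_T = (A_S/A_T)·exp[−(E_S−E_T)/(RT)] = (A_S/A_T)·exp[(E_T−E_S)/(RT)].
(E_T−E_S)/(RT) = (127−104)×10³/(8.314×757) = 23000/6294 = 3.654.
k_S/k_T = (9.23×10^5/3.36×10^8)·exp(3.654) = 0.002747 × 38.65 = 0.106.

0.106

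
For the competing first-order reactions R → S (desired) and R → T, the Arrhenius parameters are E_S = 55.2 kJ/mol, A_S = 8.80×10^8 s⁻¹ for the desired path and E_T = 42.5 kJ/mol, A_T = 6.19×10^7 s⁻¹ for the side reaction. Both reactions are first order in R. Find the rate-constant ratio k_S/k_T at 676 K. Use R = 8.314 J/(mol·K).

With equal orders, S_{S/T} = k_S/k_T = (A_S/A_T)·exp[(E_T−E_S)/(RT)].
(E_T−E_S)/(RT) = (42.5−55.2)×10³/(8.314×676) = -12700/5620 = -2.260.
k_S/k_T = (8.80×10^8/6.19×10^7)·exp(-2.260) = 14.22 × 0.1044 = 1.48.
Since E_S > E_T, raising the temperature improves selectivity toward S.

1.48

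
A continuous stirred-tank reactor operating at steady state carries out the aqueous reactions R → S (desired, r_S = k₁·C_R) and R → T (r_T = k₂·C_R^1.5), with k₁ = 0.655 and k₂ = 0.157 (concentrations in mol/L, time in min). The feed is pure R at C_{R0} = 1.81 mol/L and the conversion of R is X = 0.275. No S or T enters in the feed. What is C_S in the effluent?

0.391 mol/L

Exit C_R = C_{R0}(1−X) = 1.81×0.725 = 1.312 mol/L.
A CSTR operates uniformly at the exit composition, giving r_S = 0.8595 and r_T = 0.2360 (each k·C_R^n at C_R = 1.312).
Fraction of consumed R going to S: r_S/(r_S+r_T) = 0.7846.
C_S = 0.7846·C_{R0}·X = 0.7846×1.81×0.275 = 0.391 mol/L.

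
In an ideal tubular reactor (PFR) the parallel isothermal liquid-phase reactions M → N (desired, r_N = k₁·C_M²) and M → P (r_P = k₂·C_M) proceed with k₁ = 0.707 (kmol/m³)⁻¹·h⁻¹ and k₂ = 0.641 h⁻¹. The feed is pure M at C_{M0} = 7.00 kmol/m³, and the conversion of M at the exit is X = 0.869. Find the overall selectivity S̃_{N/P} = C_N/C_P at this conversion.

C_M = C_{M0}(1−X) = 0.9170 kmol/m³.
Along a PFR/batch, dC_P/dC_M = −r_P/(r_N+r_P) = −k₂/(k₂+k₁·C_M).
Integrating from C_{M0} to C_M: C_P = (0.641/0.707)·ln[(0.641+0.707·7.00)/(0.641+0.707·0.917)] = 0.9066·ln(5.590/1.289) = 1.330 kmol/m³.
Then C_N = (C_{M0}−C_M) − C_P = 6.083 − 1.330 = 4.753 kmol/m³.
S̃_{N/P} = C_N/C_P = 4.753/1.330 = 3.57.

3.57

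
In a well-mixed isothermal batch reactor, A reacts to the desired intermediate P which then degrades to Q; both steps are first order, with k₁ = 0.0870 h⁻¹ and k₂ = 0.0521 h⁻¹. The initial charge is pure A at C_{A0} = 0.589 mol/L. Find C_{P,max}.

At the optimum, C_{P,max}/C_{A0} = (k₁/k₂)^[k₂/(k₂−k₁)].
= (0.0870/0.0521)^(0.0521/(0.0521−0.0870)) = (1.670)^(-1.493) = 0.4651.
C_{P,max} = 0.4651×0.589 = 0.274 mol/L.

0.274 mol/L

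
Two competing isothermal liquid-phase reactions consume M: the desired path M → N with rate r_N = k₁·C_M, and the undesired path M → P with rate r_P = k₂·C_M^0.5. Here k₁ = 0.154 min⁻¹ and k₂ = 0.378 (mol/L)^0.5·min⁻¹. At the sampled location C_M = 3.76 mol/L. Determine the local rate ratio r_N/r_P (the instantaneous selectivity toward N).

S_{N/P} = r_N/r_P = (k₁·C_M)/(k₂·C_M^0.5) = (k₁/k₂)·C_M^0.5.
= (0.154×3.760) / (0.378×3.760^0.5) = 0.5790/0.7330 = 0.790.
Since the desired path is higher order in M, keeping C_M high (PFR or concentrated feed) favours N.

0.790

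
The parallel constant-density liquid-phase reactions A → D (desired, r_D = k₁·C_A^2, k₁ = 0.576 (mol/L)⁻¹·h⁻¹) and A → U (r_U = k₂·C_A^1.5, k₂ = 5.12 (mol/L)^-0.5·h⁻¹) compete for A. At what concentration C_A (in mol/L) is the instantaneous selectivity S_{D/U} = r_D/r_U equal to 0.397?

S_{D/U} = (k₁/k₂)·C_A^0.5 ⇒ C_A = (S·k₂/k₁)^(2).
= (0.397×5.12/0.576)^(2) = (3.529)^(2) = 12.5 mol/L.

12.5 mol/L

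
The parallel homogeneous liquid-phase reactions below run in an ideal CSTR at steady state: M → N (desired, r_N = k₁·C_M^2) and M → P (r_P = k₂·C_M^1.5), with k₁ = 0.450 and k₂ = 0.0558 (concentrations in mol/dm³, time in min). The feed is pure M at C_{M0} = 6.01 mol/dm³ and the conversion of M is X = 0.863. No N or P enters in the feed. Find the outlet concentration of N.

Exit C_M = C_{M0}(1−X) = 6.01×0.137 = 0.8234 mol/dm³.
A CSTR operates uniformly at the exit composition, giving r_N = 0.3051 and r_P = 0.04169 (each k·C_M^n at C_M = 0.8234).
Fraction of consumed M going to N: r_N/(r_N+r_P) = 0.8798.
C_N = 0.8798·C_{M0}·X = 0.8798×6.01×0.863 = 4.56 mol/dm³.

4.56 mol/dm³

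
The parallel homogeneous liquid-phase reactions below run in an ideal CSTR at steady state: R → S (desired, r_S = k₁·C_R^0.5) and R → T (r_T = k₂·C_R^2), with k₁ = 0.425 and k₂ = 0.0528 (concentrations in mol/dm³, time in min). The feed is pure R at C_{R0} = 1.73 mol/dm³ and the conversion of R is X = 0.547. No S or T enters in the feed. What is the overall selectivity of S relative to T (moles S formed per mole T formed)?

11.6

Exit C_R = C_{R0}(1−X) = 1.73×0.453 = 0.7837 mol/dm³.
A CSTR operates uniformly at the exit composition, giving r_S = 0.3762 and r_T = 0.03243 (each k·C_R^n at C_R = 0.7837).
Overall selectivity = C_S/C_T = r_Sτ/(r_Tτ) = r_S/r_T = 11.6.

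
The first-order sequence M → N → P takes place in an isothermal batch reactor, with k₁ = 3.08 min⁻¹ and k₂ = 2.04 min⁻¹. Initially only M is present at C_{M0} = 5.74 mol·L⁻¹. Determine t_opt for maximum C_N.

For first-order series the maximum of C_N occurs at t_opt = ln(k₂/k₁)/(k₂−k₁).
= ln(2.04/3.08)/(2.04−3.08) = ln(0.6623)/-1.040 = -0.4120/-1.040 = 0.396 min.

0.396 min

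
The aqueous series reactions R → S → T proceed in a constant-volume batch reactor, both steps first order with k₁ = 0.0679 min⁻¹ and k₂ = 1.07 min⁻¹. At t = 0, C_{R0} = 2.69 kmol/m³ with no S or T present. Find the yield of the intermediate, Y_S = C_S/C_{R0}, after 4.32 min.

Solving the coupled first-order balances gives C_S(t) = [k₁/(k₂−k₁)]·C_{R0}·(e^(−k₁t) − e^(−k₂t)).
e^(−k₁t) = e^(−0.0679×4.32) = e^(−0.2933) = 0.7458; e^(−k₂t) = e^(−4.622) = 0.009829.
C_S = 0.0679×2.69/(1.07−0.0679) × (0.7458−0.009829) = 0.1823×0.7359 = 0.1341 kmol/m³.
Y_S = C_S/C_{R0} = 0.1341/2.69 = 0.0499.

0.0499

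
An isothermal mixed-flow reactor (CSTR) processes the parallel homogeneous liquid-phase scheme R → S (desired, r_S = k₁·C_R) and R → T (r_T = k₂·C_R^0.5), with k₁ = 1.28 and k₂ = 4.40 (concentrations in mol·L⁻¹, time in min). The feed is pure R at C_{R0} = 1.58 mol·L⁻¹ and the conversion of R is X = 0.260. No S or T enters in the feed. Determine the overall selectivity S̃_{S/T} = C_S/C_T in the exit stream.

Exit C_R = C_{R0}(1−X) = 1.58×0.740 = 1.169 mol·L⁻¹.
In a CSTR the entire volume is at exit conditions, so r_S = 1.28×1.169 = 1.497 and r_T = 4.40×1.169^0.5 = 4.758.
Overall selectivity = C_S/C_T = r_Sτ/(r_Tτ) = r_S/r_T = 0.315.

0.315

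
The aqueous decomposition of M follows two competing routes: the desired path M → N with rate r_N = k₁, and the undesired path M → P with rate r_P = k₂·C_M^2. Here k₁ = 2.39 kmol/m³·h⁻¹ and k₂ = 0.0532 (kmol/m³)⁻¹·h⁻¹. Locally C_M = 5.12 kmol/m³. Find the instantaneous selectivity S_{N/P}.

S_{N/P} = r_N/r_P = (k₁)/(k₂·C_M^2) = (k₁/k₂)·C_M^-2.
= (2.39) / (0.0532×5.120^2) = 2.390/1.395 = 1.71.
The undesired path is higher order in M, so low C_M (CSTR or dilute feed) favours N.

1.71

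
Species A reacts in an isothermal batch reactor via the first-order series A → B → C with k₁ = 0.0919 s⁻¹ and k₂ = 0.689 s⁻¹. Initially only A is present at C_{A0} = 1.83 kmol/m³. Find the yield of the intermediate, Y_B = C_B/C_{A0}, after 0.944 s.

0.0608

The intermediate concentration in a first-order A→B→C sequence is C_B = k₁C_{A0}(e^(−k₁t) − e^(−k₂t))/(k₂−k₁).
e^(−k₁t) = e^(−0.0919×0.944) = e^(−0.08675) = 0.9169; e^(−k₂t) = e^(−0.6504) = 0.5218.
C_B = 0.0919×1.83/(0.689−0.0919) × (0.9169−0.5218) = 0.2817×0.3951 = 0.1113 kmol/m³.
Y_B = C_B/C_{A0} = 0.1113/1.83 = 0.0608.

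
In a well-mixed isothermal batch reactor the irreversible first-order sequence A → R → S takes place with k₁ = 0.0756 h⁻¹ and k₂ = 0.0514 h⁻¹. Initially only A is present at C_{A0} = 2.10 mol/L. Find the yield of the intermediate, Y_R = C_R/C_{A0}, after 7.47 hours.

Solving the coupled first-order balances gives C_R(t) = [k₁/(k₂−k₁)]·C_{A0}·(e^(−k₁t) − e^(−k₂t)).
e^(−k₁t) = e^(−0.0756×7.47) = e^(−0.5647) = 0.5685; e^(−k₂t) = e^(−0.3840) = 0.6812.
C_R = 0.0756×2.10/(0.0514−0.0756) × (0.5685−0.6812) = (-6.560)×(-0.1126) = 0.7390 mol/L.
Y_R = C_R/C_{A0} = 0.7390/2.10 = 0.352.

0.352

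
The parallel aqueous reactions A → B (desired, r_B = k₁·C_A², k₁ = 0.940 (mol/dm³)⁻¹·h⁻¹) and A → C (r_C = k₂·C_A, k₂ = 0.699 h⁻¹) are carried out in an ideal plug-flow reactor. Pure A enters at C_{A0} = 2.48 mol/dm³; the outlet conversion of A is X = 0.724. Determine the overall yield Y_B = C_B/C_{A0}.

0.480

C_A = C_{A0}(1−X) = 0.6845 mol/dm³.
Along a PFR/batch, dC_C/dC_A = −r_C/(r_B+r_C) = −k₂/(k₂+k₁·C_A).
Integrating from C_{A0} to C_A: C_C = (0.699/0.940)·ln[(0.699+0.940·2.48)/(0.699+0.940·0.684)] = 0.7436·ln(3.030/1.342) = 0.6054 mol/dm³.
Then C_B = (C_{A0}−C_A) − C_C = 1.796 − 0.6054 = 1.190 mol/dm³.
Y_B = C_B/C_{A0} = 1.190/2.48 = 0.480.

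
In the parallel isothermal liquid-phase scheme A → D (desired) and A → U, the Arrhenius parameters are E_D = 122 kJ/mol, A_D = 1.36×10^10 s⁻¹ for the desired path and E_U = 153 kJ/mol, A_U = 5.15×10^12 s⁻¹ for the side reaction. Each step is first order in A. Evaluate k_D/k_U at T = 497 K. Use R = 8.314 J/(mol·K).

Since both paths have the same order in A, the concentration cancels and S_{D/U} = k_D/k_U = (A_D/A_U)·exp[(E_U−E_D)/(RT)].
(E_U−E_D)/(RT) = (153−122)×10³/(8.314×497) = 31000/4132 = 7.502.
k_D/k_U = (1.36×10^10/5.15×10^12)·exp(7.502) = 0.002641 × 1812 = 4.79.
Since E_D < E_U, lowering the temperature improves selectivity toward D.

4.79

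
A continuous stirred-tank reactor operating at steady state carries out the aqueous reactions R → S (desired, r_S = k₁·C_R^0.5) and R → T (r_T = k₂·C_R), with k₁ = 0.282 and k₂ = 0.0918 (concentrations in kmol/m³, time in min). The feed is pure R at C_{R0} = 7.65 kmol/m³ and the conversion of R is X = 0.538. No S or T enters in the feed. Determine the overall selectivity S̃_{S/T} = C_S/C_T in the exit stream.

1.63

Exit C_R = C_{R0}(1−X) = 7.65×0.462 = 3.534 kmol/m³.
A CSTR operates uniformly at the exit composition, giving r_S = 0.5302 and r_T = 0.3244 (each k·C_R^n at C_R = 3.534).
Overall selectivity = C_S/C_T = r_Sτ/(r_Tτ) = r_S/r_T = 1.63.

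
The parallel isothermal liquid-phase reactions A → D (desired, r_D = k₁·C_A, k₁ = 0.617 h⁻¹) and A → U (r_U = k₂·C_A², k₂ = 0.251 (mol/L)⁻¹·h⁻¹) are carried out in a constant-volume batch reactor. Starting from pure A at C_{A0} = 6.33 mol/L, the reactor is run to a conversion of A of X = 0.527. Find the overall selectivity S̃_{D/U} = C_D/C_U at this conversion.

0.543

C_A = C_{A0}(1−X) = 2.994 mol/L.
Along a PFR/batch, dC_D/dC_A = −r_D/(r_D+r_U) = −k₁/(k₁+k₂·C_A).
Integrating from C_{A0} to C_A: C_D = (0.617/0.251)·ln[(0.617+0.251·6.33)/(0.617+0.251·2.99)] = 2.458·ln(2.206/1.369) = 1.173 mol/L.
C_U = (C_{A0}−C_A)−C_D = 2.162 mol/L; S̃_{D/U} = 1.173/2.162 = 0.543.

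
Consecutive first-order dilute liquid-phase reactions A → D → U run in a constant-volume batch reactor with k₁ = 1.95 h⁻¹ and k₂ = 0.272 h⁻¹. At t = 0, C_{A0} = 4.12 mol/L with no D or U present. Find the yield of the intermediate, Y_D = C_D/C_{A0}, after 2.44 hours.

For first-order series with pure A initially, C_D(t) = k₁C_{A0}/(k₂−k₁)·(e^(−k₁t) − e^(−k₂t)).
e^(−k₁t) = e^(−1.95×2.44) = e^(−4.758) = 0.008583; e^(−k₂t) = e^(−0.6637) = 0.5150.
C_D = 1.95×4.12/(0.272−1.95) × (0.008583−0.5150) = (-4.788)×(-0.5064) = 2.424 mol/L.
Y_D = C_D/C_{A0} = 2.424/4.12 = 0.588.

0.588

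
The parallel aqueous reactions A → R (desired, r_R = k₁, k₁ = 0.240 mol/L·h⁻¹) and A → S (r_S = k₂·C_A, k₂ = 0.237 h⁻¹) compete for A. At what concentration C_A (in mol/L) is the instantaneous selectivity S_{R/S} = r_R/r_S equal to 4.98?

0.203 mol/L

S_{R/S} = (k₁/k₂)·C_A⁻¹ ⇒ C_A = (S·k₂/k₁)^(-1).
= (4.98×0.237/0.240)^(-1) = (4.918)^(-1) = 0.203 mol/L.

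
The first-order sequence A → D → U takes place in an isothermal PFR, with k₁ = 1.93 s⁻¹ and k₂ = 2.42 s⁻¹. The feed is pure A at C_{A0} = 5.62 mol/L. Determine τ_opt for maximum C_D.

Setting dC_D/dτ = 0 gives τ_opt = ln(k₂/k₁)/(k₂−k₁).
= ln(2.42/1.93)/(2.42−1.93) = ln(1.254)/0.4900 = 0.2262/0.4900 = 0.462 s.

0.462 s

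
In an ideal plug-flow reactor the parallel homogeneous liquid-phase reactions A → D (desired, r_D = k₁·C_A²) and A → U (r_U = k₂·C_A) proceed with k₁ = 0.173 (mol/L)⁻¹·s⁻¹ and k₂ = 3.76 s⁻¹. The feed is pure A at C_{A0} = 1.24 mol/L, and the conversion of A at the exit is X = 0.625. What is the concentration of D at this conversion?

0.0292 mol/L

C_A = C_{A0}(1−X) = 0.4650 mol/L.
Along a PFR/batch, dC_U/dC_A = −r_U/(r_D+r_U) = −k₂/(k₂+k₁·C_A).
Integrating from C_{A0} to C_A: C_U = (3.76/0.173)·ln[(3.76+0.173·1.24)/(3.76+0.173·0.465)] = 21.73·ln(3.975/3.840) = 0.7458 mol/L.
Then C_D = (C_{A0}−C_A) − C_U = 0.7750 − 0.7458 = 0.02918 mol/L.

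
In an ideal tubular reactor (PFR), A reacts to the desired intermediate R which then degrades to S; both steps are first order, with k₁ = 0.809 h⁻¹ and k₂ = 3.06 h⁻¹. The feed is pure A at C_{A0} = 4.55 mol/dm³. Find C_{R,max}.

Evaluating C_R at τ_opt = ln(k₂/k₁)/(k₂−k₁) gives C_{R,max}/C_{A0} = (k₁/k₂)^[k₂/(k₂−k₁)].
= (0.809/3.06)^(3.06/(3.06−0.809)) = (0.2644)^(1.359) = 0.1639.
C_{R,max} = 0.1639×4.55 = 0.746 mol/dm³.

0.746 mol/dm³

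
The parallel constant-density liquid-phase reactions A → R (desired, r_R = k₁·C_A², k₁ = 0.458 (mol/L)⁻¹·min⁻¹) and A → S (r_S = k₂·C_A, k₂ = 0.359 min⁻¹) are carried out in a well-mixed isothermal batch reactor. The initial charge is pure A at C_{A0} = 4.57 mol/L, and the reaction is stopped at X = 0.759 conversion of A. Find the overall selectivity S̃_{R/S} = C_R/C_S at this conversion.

C_A = C_{A0}(1−X) = 1.101 mol/L.
Along a PFR/batch, dC_S/dC_A = −r_S/(r_R+r_S) = −k₂/(k₂+k₁·C_A).
Integrating from C_{A0} to C_A: C_S = (0.359/0.458)·ln[(0.359+0.458·4.57)/(0.359+0.458·1.10)] = 0.7838·ln(2.452/0.8634) = 0.8182 mol/L.
Then C_R = (C_{A0}−C_A) − C_S = 3.469 − 0.8182 = 2.650 mol/L.
S̃_{R/S} = C_R/C_S = 2.650/0.8182 = 3.24.

3.24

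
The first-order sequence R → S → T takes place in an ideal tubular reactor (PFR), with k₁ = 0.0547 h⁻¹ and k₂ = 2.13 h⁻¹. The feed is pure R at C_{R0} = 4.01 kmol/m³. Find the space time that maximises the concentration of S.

1.76 h

Setting dC_S/dτ = 0 gives τ_opt = ln(k₂/k₁)/(k₂−k₁).
= ln(2.13/0.0547)/(2.13−0.0547) = ln(38.94)/2.075 = 3.662/2.075 = 1.76 h.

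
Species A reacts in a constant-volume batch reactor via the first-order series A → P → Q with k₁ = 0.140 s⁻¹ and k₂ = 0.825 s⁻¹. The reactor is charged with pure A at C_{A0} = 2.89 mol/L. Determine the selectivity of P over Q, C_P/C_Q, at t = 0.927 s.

2.26

Solving the coupled first-order balances gives C_P(t) = [k₁/(k₂−k₁)]·C_{A0}·(e^(−k₁t) − e^(−k₂t)).
e^(−k₁t) = e^(−0.140×0.927) = e^(−0.1298) = 0.8783; e^(−k₂t) = e^(−0.7648) = 0.4654.
C_P = 0.140×2.89/(0.825−0.140) × (0.8783−0.4654) = 0.5907×0.4128 = 0.2439 mol/L.
C_A = C_{A0}e^(−k₁t) = 2.538 mol/L, so C_Q = C_{A0}−C_A−C_P = 0.1079 mol/L; C_P/C_Q = 2.26.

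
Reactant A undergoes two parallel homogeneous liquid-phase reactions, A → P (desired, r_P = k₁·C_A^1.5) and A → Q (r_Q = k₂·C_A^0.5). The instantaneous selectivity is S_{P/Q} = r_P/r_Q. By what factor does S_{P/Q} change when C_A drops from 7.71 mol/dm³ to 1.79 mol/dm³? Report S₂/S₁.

0.232

S_{P/Q} = (k₁/k₂)·C_A, so S₂/S₁ = (C_{A,2}/C_{A,1}).
= 1.79/7.71 = 0.232.
Selectivity toward P falls as C_A falls — high-concentration operation is favoured.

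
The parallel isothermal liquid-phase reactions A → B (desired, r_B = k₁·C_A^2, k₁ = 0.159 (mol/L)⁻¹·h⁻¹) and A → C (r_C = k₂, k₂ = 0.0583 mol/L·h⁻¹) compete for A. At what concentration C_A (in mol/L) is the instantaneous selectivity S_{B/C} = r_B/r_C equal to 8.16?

S_{B/C} = (k₁/k₂)·C_A^2 ⇒ C_A = (S·k₂/k₁)^(0.5).
= (8.16×0.0583/0.159)^(0.5) = (2.992)^(0.5) = 1.73 mol/L.

1.73 mol/L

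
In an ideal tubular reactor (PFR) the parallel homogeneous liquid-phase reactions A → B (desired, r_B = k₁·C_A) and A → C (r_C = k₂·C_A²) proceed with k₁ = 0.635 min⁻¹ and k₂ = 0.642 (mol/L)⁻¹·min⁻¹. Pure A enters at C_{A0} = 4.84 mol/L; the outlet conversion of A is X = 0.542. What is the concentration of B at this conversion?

0.591 mol/L

C_A = C_{A0}(1−X) = 2.217 mol/L.
Along a PFR/batch, dC_B/dC_A = −r_B/(r_B+r_C) = −k₁/(k₁+k₂·C_A).
Integrating from C_{A0} to C_A: C_B = (0.635/0.642)·ln[(0.635+0.642·4.84)/(0.635+0.642·2.22)] = 0.9891·ln(3.742/2.058) = 0.5914 mol/L.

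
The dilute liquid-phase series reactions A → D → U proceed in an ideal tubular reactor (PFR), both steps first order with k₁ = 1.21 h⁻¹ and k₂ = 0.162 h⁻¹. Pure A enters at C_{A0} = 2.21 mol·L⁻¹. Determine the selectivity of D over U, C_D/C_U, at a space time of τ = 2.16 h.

3.69

Solving the coupled first-order balances gives C_D(τ) = [k₁/(k₂−k₁)]·C_{A0}·(e^(−k₁τ) − e^(−k₂τ)).
e^(−k₁τ) = e^(−1.21×2.16) = e^(−2.614) = 0.07327; e^(−k₂τ) = e^(−0.3499) = 0.7047.
C_D = 1.21×2.21/(0.162−1.21) × (0.07327−0.7047) = (-2.552)×(-0.6315) = 1.611 mol·L⁻¹.
C_A = C_{A0}e^(−k₁τ) = 0.1619 mol·L⁻¹, so C_U = C_{A0}−C_A−C_D = 0.4368 mol·L⁻¹; C_D/C_U = 3.69.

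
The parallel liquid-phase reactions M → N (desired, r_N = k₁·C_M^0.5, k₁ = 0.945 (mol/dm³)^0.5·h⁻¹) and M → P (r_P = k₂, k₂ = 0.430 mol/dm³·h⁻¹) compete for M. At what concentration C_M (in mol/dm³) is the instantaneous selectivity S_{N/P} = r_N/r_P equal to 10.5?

22.8 mol/dm³

S_{N/P} = (k₁/k₂)·C_M^0.5 ⇒ C_M = (S·k₂/k₁)^(2).
= (10.5×0.430/0.945)^(2) = (4.778)^(2) = 22.8 mol/dm³.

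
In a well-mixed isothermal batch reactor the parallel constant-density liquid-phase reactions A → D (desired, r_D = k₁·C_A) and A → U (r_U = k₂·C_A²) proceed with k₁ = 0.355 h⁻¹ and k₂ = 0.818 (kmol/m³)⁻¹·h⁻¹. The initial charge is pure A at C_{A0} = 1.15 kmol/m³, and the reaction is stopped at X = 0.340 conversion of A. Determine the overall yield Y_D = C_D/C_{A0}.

0.107

C_A = C_{A0}(1−X) = 0.7590 kmol/m³.
Along a PFR/batch, dC_D/dC_A = −r_D/(r_D+r_U) = −k₁/(k₁+k₂·C_A).
Integrating from C_{A0} to C_A: C_D = (0.355/0.818)·ln[(0.355+0.818·1.15)/(0.355+0.818·0.759)] = 0.4340·ln(1.296/0.9759) = 0.1230 kmol/m³.
Y_D = C_D/C_{A0} = 0.1230/1.15 = 0.107.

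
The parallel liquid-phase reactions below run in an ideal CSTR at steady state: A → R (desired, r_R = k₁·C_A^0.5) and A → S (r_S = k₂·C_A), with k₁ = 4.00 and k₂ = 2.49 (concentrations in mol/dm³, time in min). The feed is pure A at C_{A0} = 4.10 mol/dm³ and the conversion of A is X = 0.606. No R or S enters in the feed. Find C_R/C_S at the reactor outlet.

1.26

Exit C_A = C_{A0}(1−X) = 4.10×0.394 = 1.615 mol/dm³.
In a CSTR the entire volume is at exit conditions, so r_R = 4.00×1.615^0.5 = 5.084 and r_S = 2.49×1.615 = 4.022.
Overall selectivity = C_R/C_S = r_Rτ/(r_Sτ) = r_R/r_S = 1.26.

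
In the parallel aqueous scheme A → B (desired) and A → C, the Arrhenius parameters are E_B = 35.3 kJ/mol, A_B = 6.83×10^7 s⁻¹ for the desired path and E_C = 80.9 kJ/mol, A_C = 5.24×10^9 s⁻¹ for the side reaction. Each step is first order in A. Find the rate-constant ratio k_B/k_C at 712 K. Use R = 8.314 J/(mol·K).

28.9

With equal orders, S_{B/C} = k_B/k_C = (A_B/A_C)·exp[(E_C−E_B)/(RT)].
(E_C−E_B)/(RT) = (80.9−35.3)×10³/(8.314×712) = 45600/5920 = 7.703.
k_B/k_C = (6.83×10^7/5.24×10^9)·exp(7.703) = 0.01303 × 2216 = 28.9.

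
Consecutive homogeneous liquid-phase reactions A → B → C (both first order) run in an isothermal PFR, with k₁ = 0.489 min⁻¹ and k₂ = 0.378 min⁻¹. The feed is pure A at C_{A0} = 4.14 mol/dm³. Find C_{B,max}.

Evaluating C_B at τ_opt = ln(k₂/k₁)/(k₂−k₁) gives C_{B,max}/C_{A0} = (k₁/k₂)^[k₂/(k₂−k₁)].
= (0.489/0.378)^(0.378/(0.378−0.489)) = (1.294)^(-3.405) = 0.4161.
C_{B,max} = 0.4161×4.14 = 1.72 mol/dm³.

1.72 mol/dm³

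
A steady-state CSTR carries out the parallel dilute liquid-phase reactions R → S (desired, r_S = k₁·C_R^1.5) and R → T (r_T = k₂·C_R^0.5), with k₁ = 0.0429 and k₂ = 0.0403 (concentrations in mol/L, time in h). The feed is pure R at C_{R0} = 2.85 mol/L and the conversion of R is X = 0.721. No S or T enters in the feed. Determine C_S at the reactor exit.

0.942 mol/L

Exit C_R = C_{R0}(1−X) = 2.85×0.279 = 0.7952 mol/L.
In a CSTR the entire volume is at exit conditions, so r_S = 0.0429×0.7952^1.5 = 0.03042 and r_T = 0.0403×0.7952^0.5 = 0.03594.
Fraction of consumed R going to S: r_S/(r_S+r_T) = 0.4584.
C_S = 0.4584·C_{R0}·X = 0.4584×2.85×0.721 = 0.942 mol/L.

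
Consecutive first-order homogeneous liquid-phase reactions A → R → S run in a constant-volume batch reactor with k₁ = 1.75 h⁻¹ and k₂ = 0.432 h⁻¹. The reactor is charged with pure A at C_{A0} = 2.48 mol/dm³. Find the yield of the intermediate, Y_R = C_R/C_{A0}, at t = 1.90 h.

Solving the coupled first-order balances gives C_R(t) = [k₁/(k₂−k₁)]·C_{A0}·(e^(−k₁t) − e^(−k₂t)).
e^(−k₁t) = e^(−1.75×1.90) = e^(−3.325) = 0.03597; e^(−k₂t) = e^(−0.8208) = 0.4401.
C_R = 1.75×2.48/(0.432−1.75) × (0.03597−0.4401) = (-3.293)×(-0.4041) = 1.331 mol/dm³.
Y_R = C_R/C_{A0} = 1.331/2.48 = 0.537.

0.537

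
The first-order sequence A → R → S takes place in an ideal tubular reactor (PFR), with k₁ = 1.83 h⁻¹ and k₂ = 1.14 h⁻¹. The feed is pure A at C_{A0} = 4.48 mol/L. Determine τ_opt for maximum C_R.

0.686 h

Setting dC_R/dτ = 0 gives τ_opt = ln(k₂/k₁)/(k₂−k₁).
= ln(1.14/1.83)/(1.14−1.83) = ln(0.6230)/-0.6900 = -0.4733/-0.6900 = 0.686 h.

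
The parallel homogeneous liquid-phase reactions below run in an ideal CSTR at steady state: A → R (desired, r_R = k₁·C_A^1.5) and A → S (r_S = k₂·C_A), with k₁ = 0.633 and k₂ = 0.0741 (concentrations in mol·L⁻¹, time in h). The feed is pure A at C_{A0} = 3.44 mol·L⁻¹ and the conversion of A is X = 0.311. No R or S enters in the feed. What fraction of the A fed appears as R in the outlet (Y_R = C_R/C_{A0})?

0.289

Exit C_A = C_{A0}(1−X) = 3.44×0.689 = 2.370 mol·L⁻¹.
In a CSTR the entire volume is at exit conditions, so r_R = 0.633×2.370^1.5 = 2.310 and r_S = 0.0741×2.370 = 0.1756.
Fraction of consumed A going to R: r_R/(r_R+r_S) = 0.9293.
C_R = 0.9293·C_{A0}·X = 0.9293×3.44×0.311 = 0.994 mol·L⁻¹; Y_R = C_R/C_{A0} = 0.289.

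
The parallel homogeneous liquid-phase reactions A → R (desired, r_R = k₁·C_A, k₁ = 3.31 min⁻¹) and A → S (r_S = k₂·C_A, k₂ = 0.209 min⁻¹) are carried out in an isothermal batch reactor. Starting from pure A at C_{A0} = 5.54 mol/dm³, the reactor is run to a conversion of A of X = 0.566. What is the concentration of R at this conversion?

2.95 mol/dm³

C_A = C_{A0}(1−X) = 2.404 mol/dm³.
Both paths are first order in A, so the instantaneous fraction to R is constant: dC_R/d(−C_A) = k₁/(k₁+k₂) = 0.9406.
C_R = 0.9406·(C_{A0}−C_A) = 0.9406×3.136 = 2.95 mol/dm³.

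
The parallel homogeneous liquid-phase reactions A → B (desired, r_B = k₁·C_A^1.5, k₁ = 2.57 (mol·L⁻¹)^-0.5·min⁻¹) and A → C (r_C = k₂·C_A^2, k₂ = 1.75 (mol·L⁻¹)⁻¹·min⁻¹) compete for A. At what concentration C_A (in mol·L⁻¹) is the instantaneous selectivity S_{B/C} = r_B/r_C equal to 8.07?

0.0331 mol·L⁻¹

S_{B/C} = (k₁/k₂)·C_A^-0.5 ⇒ C_A = (S·k₂/k₁)^(-2).
= (8.07×1.75/2.57)^(-2) = (5.495)^(-2) = 0.0331 mol·L⁻¹.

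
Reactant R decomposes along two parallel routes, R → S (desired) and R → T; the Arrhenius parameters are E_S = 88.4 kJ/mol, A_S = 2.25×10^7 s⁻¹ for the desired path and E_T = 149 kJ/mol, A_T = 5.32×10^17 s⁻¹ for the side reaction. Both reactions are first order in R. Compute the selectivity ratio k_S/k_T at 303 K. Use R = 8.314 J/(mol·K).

With equal orders, S_{S/T} = k_S/k_T = (A_S/A_T)·exp[(E_T−E_S)/(RT)].
(E_T−E_S)/(RT) = (149−88.4)×10³/(8.314×303) = 60600/2519 = 24.06.
k_S/k_T = (2.25×10^7/5.32×10^17)·exp(24.06) = 4.229×10^-11 × 2.801×10^10 = 1.18.
Since E_S < E_T, lowering the temperature improves selectivity toward S.

1.18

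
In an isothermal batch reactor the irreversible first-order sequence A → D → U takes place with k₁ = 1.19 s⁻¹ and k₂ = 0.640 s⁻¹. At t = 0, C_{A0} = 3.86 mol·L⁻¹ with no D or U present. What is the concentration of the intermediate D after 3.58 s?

0.727 mol·L⁻¹

The intermediate concentration in a first-order A→B→C sequence is C_D = k₁C_{A0}(e^(−k₁t) − e^(−k₂t))/(k₂−k₁).
e^(−k₁t) = e^(−1.19×3.58) = e^(−4.260) = 0.01412; e^(−k₂t) = e^(−2.291) = 0.1011.
C_D = 1.19×3.86/(0.640−1.19) × (0.01412−0.1011) = (-8.352)×(-0.08703) = 0.7268 mol·L⁻¹.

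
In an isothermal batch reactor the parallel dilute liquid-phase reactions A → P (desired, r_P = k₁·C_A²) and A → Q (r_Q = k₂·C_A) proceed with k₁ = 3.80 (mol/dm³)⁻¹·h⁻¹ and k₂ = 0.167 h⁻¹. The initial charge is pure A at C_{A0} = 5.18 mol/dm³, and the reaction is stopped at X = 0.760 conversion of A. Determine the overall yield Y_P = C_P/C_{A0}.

C_A = C_{A0}(1−X) = 1.243 mol/dm³.
Along a PFR/batch, dC_Q/dC_A = −r_Q/(r_P+r_Q) = −k₂/(k₂+k₁·C_A).
Integrating from C_{A0} to C_A: C_Q = (0.167/3.80)·ln[(0.167+3.80·5.18)/(0.167+3.80·1.24)] = 0.04395·ln(19.85/4.891) = 0.06156 mol/dm³.
Then C_P = (C_{A0}−C_A) − C_Q = 3.937 − 0.06156 = 3.875 mol/dm³.
Y_P = C_P/C_{A0} = 3.875/5.18 = 0.748.

0.748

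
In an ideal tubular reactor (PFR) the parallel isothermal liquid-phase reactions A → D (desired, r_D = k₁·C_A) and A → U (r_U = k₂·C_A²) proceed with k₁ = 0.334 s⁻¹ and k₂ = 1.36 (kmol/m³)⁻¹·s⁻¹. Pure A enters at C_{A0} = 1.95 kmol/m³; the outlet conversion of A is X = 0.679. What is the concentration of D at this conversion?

C_A = C_{A0}(1−X) = 0.6259 kmol/m³.
Along a PFR/batch, dC_D/dC_A = −r_D/(r_D+r_U) = −k₁/(k₁+k₂·C_A).
Integrating from C_{A0} to C_A: C_D = (0.334/1.36)·ln[(0.334+1.36·1.95)/(0.334+1.36·0.626)] = 0.2456·ln(2.986/1.185) = 0.2269 kmol/m³.

0.227 kmol/m³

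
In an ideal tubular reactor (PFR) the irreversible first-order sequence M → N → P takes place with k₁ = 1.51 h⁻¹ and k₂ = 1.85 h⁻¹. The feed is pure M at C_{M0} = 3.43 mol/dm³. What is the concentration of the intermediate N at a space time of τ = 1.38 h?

For first-order series with pure M initially, C_N(τ) = k₁C_{M0}/(k₂−k₁)·(e^(−k₁τ) − e^(−k₂τ)).
e^(−k₁τ) = e^(−1.51×1.38) = e^(−2.084) = 0.1245; e^(−k₂τ) = e^(−2.553) = 0.07785.
C_N = 1.51×3.43/(1.85−1.51) × (0.1245−0.07785) = 15.23×0.04661 = 0.7100 mol/dm³.

0.710 mol/dm³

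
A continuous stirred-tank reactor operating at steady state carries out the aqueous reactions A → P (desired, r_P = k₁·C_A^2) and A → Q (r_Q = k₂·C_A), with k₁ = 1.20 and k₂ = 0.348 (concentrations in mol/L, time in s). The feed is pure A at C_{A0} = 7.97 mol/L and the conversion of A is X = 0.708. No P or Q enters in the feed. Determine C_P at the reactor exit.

5.02 mol/L

Exit C_A = C_{A0}(1−X) = 7.97×0.292 = 2.327 mol/L.
Rates in a CSTR are evaluated at the outlet concentration: r_P = 1.20×2.327^2 = 6.499, r_Q = 0.348×2.327 = 0.8099.
Fraction of consumed A going to P: r_P/(r_P+r_Q) = 0.8892.
C_P = 0.8892·C_{A0}·X = 0.8892×7.97×0.708 = 5.02 mol/L.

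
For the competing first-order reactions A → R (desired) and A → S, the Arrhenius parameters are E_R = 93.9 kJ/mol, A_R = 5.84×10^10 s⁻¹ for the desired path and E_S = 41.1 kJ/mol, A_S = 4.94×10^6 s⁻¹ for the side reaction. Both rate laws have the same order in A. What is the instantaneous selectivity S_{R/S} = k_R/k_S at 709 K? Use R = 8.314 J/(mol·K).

1.52

With equal orders, S_{R/S} = k_R/k_S = (A_R/A_S)·exp[(E_S−E_R)/(RT)].
(E_S−E_R)/(RT) = (41.1−93.9)×10³/(8.314×709) = -52800/5895 = -8.957.
k_R/k_S = (5.84×10^10/4.94×10^6)·exp(-8.957) = 11822 × 1.288×10^-4 = 1.52.
Since E_R > E_S, raising the temperature improves selectivity toward R.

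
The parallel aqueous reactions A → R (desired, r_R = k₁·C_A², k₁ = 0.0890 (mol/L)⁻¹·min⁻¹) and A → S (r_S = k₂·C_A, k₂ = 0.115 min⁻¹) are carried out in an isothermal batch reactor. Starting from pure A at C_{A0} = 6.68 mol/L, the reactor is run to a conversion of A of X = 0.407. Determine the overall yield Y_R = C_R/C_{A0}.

0.326

C_A = C_{A0}(1−X) = 3.961 mol/L.
Along a PFR/batch, dC_S/dC_A = −r_S/(r_R+r_S) = −k₂/(k₂+k₁·C_A).
Integrating from C_{A0} to C_A: C_S = (0.115/0.0890)·ln[(0.115+0.0890·6.68)/(0.115+0.0890·3.96)] = 1.292·ln(0.7095/0.4676) = 0.5389 mol/L.
Then C_R = (C_{A0}−C_A) − C_S = 2.719 − 0.5389 = 2.180 mol/L.
Y_R = C_R/C_{A0} = 2.180/6.68 = 0.326.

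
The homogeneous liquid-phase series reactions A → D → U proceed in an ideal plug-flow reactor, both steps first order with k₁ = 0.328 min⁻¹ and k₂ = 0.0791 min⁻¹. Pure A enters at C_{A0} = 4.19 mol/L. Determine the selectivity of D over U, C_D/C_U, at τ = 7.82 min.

For first-order series with pure A initially, C_D(τ) = k₁C_{A0}/(k₂−k₁)·(e^(−k₁τ) − e^(−k₂τ)).
e^(−k₁τ) = e^(−0.328×7.82) = e^(−2.565) = 0.07692; e^(−k₂τ) = e^(−0.6186) = 0.5387.
C_D = 0.328×4.19/(0.0791−0.328) × (0.07692−0.5387) = (-5.522)×(-0.4618) = 2.550 mol/L.
C_A = C_{A0}e^(−k₁τ) = 0.3223 mol/L, so C_U = C_{A0}−C_A−C_D = 1.318 mol/L; C_D/C_U = 1.93.

1.93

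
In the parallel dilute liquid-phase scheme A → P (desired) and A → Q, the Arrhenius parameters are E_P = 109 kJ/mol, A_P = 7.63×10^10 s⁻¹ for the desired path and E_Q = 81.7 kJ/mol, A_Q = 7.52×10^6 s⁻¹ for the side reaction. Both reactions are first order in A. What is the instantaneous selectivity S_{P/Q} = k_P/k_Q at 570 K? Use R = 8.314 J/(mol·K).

k_P/k_Q = (A_P/A_Q)·exp[−(E_P−E_Q)/(RT)] = (A_P/A_Q)·exp[(E_Q−E_P)/(RT)].
(E_Q−E_P)/(RT) = (81.7−109)×10³/(8.314×570) = -27300/4739 = -5.761.
k_P/k_Q = (7.63×10^10/7.52×10^6)·exp(-5.761) = 10146 × 0.003149 = 31.9.
Since E_P > E_Q, raising the temperature improves selectivity toward P.

31.9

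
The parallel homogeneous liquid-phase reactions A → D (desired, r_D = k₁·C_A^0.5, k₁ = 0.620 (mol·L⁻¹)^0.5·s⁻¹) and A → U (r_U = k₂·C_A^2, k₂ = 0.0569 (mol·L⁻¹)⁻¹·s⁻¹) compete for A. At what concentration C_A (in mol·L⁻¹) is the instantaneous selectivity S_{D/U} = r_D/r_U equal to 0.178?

15.5 mol·L⁻¹

S_{D/U} = (k₁/k₂)·C_A^-1.5 ⇒ C_A = (S·k₂/k₁)^(1/(-1.5)).
= (0.178×0.0569/0.620)^(-0.6667) = (0.01634)^(-0.6667) = 15.5 mol·L⁻¹.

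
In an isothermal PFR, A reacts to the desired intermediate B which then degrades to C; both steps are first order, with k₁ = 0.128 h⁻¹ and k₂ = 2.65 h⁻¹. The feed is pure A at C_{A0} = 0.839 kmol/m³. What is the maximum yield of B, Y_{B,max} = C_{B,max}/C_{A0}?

0.0414

Evaluating C_B at τ_opt = ln(k₂/k₁)/(k₂−k₁) gives C_{B,max}/C_{A0} = (k₁/k₂)^[k₂/(k₂−k₁)].
= (0.128/2.65)^(2.65/(2.65−0.128)) = (0.04830)^(1.051) = 0.04142.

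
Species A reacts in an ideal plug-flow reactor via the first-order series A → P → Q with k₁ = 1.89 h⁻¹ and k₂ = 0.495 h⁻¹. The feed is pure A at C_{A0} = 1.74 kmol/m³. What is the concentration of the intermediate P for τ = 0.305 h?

The intermediate concentration in a first-order A→B→C sequence is C_P = k₁C_{A0}(e^(−k₁τ) − e^(−k₂τ))/(k₂−k₁).
e^(−k₁τ) = e^(−1.89×0.305) = e^(−0.5764) = 0.5619; e^(−k₂τ) = e^(−0.1510) = 0.8599.
C_P = 1.89×1.74/(0.495−1.89) × (0.5619−0.8599) = (-2.357)×(-0.2980) = 0.7025 kmol/m³.

0.702 kmol/m³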